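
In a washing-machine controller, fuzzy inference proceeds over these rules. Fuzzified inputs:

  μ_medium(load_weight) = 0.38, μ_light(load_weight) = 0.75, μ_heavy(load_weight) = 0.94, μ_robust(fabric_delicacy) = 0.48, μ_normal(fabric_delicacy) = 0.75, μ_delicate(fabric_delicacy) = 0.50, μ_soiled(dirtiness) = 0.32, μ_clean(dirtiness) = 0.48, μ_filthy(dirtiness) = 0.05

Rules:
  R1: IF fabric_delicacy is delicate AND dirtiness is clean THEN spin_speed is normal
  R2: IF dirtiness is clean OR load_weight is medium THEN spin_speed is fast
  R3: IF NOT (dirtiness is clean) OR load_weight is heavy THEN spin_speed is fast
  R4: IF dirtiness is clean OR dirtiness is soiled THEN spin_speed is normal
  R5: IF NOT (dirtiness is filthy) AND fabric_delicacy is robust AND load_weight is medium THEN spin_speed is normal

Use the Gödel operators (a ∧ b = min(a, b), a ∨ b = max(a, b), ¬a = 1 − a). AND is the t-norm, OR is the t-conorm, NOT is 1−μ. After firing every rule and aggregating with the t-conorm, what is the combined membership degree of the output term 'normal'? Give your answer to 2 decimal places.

R1: delicate=0.50, clean=0.48; AND[min(a, b)] → w = 0.48
R2: clean=0.48, medium=0.38; OR[max(a, b)] → w = 0.48
R3: ¬clean=1−0.48=0.52, heavy=0.94; OR[max(a, b)] → w = 0.94
R4: clean=0.48, soiled=0.32; OR[max(a, b)] → w = 0.48
R5: ¬filthy=1−0.05=0.95, robust=0.48, medium=0.38; AND[min(a, b)] → w = 0.38
Rules with consequent 'normal': {R1, R4, R5} → strengths 0.48, 0.48, 0.38
Aggregate via t-conorm [max(a, b)]: 0.48

0.48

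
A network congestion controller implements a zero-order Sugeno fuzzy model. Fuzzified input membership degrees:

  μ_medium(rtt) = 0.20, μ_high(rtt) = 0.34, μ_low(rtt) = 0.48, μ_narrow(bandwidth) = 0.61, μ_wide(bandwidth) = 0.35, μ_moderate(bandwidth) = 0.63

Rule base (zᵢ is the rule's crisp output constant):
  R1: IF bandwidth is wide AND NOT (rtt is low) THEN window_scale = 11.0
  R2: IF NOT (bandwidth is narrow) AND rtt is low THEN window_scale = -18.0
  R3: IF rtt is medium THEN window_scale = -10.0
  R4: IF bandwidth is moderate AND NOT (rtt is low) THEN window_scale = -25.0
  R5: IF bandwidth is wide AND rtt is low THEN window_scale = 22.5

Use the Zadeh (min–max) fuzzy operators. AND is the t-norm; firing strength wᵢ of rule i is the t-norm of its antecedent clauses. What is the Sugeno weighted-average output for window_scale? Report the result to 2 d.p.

R1 (z=11.0): wide=0.35, ¬low=1−0.48=0.52; AND[min(a, b)] → w = 0.35
R2 (z=-18.0): ¬narrow=1−0.61=0.39, low=0.48; AND[min(a, b)] → w = 0.39
R3 (z=-10.0): medium=0.20 → w = 0.20
R4 (z=-25.0): moderate=0.63, ¬low=1−0.48=0.52; AND[min(a, b)] → w = 0.52
R5 (z=22.5): wide=0.35, low=0.48; AND[min(a, b)] → w = 0.35
Weighted average = (0.35·11.0 + 0.39·-18.0 + 0.20·-10.0 + 0.52·-25.0 + 0.35·22.5) / (0.35 + 0.39 + 0.20 + 0.52 + 0.35)
  = -10.2950 / 1.8100 = -5.69

-5.69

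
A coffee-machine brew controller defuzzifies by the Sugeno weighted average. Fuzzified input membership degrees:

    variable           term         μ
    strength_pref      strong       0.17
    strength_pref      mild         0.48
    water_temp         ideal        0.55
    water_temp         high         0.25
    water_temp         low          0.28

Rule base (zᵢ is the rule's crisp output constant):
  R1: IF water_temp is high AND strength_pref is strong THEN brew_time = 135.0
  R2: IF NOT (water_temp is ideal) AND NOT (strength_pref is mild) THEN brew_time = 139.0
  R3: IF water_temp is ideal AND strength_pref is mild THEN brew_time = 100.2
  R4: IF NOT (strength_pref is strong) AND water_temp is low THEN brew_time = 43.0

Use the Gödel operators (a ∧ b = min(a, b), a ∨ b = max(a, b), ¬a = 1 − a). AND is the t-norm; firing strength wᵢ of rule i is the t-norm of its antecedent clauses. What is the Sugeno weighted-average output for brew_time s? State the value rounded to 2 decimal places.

R1 (z=135.0): high=0.25, strong=0.17; AND[min(a, b)] → w = 0.17
R2 (z=139.0): ¬ideal=1−0.55=0.45, ¬mild=1−0.48=0.52; AND[min(a, b)] → w = 0.45
R3 (z=100.2): ideal=0.55, mild=0.48; AND[min(a, b)] → w = 0.48
R4 (z=43.0): ¬strong=1−0.17=0.83, low=0.28; AND[min(a, b)] → w = 0.28
Weighted average = (0.17·135.0 + 0.45·139.0 + 0.48·100.2 + 0.28·43.0) / (0.17 + 0.45 + 0.48 + 0.28)
  = 145.6360 / 1.3800 = 105.53

105.53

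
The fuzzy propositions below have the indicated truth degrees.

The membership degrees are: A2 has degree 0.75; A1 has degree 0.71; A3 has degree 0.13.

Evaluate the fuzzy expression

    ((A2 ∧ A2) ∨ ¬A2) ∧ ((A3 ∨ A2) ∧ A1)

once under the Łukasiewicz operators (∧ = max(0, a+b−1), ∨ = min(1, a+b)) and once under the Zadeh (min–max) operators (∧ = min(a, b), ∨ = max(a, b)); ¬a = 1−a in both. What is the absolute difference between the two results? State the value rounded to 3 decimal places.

Under Łukasiewicz:
  A2 ∧ A2 = max(0, a+b−1) on (0.75, 0.75) = 0.50
  ¬A2 = 1 − 0.75 = 0.25
  (A2 ∧ A2) ∨ ¬A2 = min(1, a+b) on (0.50, 0.25) = 0.75
  A3 ∨ A2 = min(1, a+b) on (0.13, 0.75) = 0.88
  (A3 ∨ A2) ∧ A1 = max(0, a+b−1) on (0.88, 0.71) = 0.59
  ((A2 ∧ A2) ∨ ¬A2) ∧ ((A3 ∨ A2) ∧ A1) = max(0, a+b−1) on (0.75, 0.59) = 0.34
  → value = 0.3400
Under Zadeh (min–max):
  A2 ∧ A2 = min(a, b) on (0.75, 0.75) = 0.75
  ¬A2 = 1 − 0.75 = 0.25
  (A2 ∧ A2) ∨ ¬A2 = max(a, b) on (0.75, 0.25) = 0.75
  A3 ∨ A2 = max(a, b) on (0.13, 0.75) = 0.75
  (A3 ∨ A2) ∧ A1 = min(a, b) on (0.75, 0.71) = 0.71
  ((A2 ∧ A2) ∨ ¬A2) ∧ ((A3 ∨ A2) ∧ A1) = min(a, b) on (0.75, 0.71) = 0.71
  → value = 0.7100
|0.3400 − 0.7100| = 0.370

0.370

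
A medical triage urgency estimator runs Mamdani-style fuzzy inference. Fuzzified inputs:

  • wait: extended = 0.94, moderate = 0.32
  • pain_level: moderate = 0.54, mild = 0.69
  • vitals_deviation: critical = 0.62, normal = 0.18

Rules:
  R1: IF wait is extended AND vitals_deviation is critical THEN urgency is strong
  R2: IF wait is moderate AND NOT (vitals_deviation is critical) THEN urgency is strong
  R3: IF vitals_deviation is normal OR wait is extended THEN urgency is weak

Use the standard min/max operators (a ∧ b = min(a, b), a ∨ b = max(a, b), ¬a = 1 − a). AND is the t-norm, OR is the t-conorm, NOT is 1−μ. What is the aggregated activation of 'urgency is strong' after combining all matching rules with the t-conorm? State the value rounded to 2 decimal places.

R1: extended=0.94, critical=0.62; AND[min(a, b)] → w = 0.62
R2: moderate=0.32, ¬critical=1−0.62=0.38; AND[min(a, b)] → w = 0.32
R3: normal=0.18, extended=0.94; OR[max(a, b)] → w = 0.94
Rules with consequent 'strong': {R1, R2} → strengths 0.62, 0.32
Aggregate via t-conorm [max(a, b)]: 0.62

0.62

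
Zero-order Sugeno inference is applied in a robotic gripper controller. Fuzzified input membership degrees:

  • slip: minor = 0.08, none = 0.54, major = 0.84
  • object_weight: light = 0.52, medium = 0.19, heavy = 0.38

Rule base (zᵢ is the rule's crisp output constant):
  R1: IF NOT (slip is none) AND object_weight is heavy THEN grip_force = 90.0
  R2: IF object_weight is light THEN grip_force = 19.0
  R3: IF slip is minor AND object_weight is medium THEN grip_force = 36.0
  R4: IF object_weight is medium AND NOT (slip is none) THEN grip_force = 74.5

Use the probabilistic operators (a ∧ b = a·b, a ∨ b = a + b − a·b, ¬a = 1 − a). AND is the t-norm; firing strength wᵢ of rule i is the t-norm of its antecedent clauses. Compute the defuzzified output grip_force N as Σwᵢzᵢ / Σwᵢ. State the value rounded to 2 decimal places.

R1 (z=90.0): ¬none=1−0.54=0.46, heavy=0.38; AND[a·b] → w = 0.1748
R2 (z=19.0): light=0.52 → w = 0.5200
R3 (z=36.0): minor=0.08, medium=0.19; AND[a·b] → w = 0.0152
R4 (z=74.5): medium=0.19, ¬none=1−0.54=0.46; AND[a·b] → w = 0.0874
Weighted average = (0.1748·90.0 + 0.5200·19.0 + 0.0152·36.0 + 0.0874·74.5) / (0.1748 + 0.5200 + 0.0152 + 0.0874)
  = 32.6705 / 0.7974 = 40.97

40.97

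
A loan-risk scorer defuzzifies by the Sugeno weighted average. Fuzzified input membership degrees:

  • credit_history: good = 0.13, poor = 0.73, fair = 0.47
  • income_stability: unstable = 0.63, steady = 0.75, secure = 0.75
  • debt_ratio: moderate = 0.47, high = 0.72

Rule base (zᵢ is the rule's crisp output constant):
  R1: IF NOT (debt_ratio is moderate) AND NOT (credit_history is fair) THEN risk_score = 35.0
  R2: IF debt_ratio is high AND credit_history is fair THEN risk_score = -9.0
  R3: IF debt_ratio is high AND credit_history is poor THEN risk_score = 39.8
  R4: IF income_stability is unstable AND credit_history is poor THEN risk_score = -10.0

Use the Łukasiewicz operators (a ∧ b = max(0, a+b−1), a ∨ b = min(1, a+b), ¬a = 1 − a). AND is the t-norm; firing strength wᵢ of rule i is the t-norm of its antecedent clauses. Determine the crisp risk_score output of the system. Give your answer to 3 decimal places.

13.868

R1 (z=35.0): ¬moderate=1−0.47=0.53, ¬fair=1−0.47=0.53; AND[max(0, a+b−1)] → w = 0.06
R2 (z=-9.0): high=0.72, fair=0.47; AND[max(0, a+b−1)] → w = 0.19
R3 (z=39.8): high=0.72, poor=0.73; AND[max(0, a+b−1)] → w = 0.45
R4 (z=-10.0): unstable=0.63, poor=0.73; AND[max(0, a+b−1)] → w = 0.36
Weighted average = (0.06·35.0 + 0.19·-9.0 + 0.45·39.8 + 0.36·-10.0) / (0.06 + 0.19 + 0.45 + 0.36)
  = 14.7000 / 1.0600 = 13.868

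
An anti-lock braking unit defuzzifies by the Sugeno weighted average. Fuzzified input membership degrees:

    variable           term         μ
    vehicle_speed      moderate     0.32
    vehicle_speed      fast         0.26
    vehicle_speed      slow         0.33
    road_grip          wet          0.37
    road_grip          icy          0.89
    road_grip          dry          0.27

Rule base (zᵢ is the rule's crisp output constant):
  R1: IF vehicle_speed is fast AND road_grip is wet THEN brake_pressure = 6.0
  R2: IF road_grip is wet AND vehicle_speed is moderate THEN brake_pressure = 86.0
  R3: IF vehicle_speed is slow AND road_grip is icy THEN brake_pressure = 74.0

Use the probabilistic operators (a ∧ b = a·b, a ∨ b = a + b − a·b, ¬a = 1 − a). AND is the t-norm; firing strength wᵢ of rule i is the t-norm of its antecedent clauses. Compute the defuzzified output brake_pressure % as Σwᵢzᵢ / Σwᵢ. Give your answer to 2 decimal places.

63.93

R1 (z=6.0): fast=0.26, wet=0.37; AND[a·b] → w = 0.0962
R2 (z=86.0): wet=0.37, moderate=0.32; AND[a·b] → w = 0.1184
R3 (z=74.0): slow=0.33, icy=0.89; AND[a·b] → w = 0.2937
Weighted average = (0.0962·6.0 + 0.1184·86.0 + 0.2937·74.0) / (0.0962 + 0.1184 + 0.2937)
  = 32.4934 / 0.5083 = 63.93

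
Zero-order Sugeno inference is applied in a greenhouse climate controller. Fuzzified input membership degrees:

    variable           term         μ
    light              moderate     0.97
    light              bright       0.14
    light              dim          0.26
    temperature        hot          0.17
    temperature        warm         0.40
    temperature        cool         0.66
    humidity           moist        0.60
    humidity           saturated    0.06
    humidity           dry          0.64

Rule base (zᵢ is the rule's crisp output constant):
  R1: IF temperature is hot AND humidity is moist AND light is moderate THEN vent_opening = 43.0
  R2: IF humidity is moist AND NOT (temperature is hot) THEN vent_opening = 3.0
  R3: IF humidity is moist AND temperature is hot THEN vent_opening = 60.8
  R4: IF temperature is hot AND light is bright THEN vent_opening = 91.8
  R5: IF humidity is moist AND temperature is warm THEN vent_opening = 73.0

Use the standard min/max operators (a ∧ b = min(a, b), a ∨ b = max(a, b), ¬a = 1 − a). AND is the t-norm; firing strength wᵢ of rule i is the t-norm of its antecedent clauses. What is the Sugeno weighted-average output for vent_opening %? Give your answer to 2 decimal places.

41.55

R1 (z=43.0): hot=0.17, moist=0.60, moderate=0.97; AND[min(a, b)] → w = 0.17
R2 (z=3.0): moist=0.60, ¬hot=1−0.17=0.83; AND[min(a, b)] → w = 0.60
R3 (z=60.8): moist=0.60, hot=0.17; AND[min(a, b)] → w = 0.17
R4 (z=91.8): hot=0.17, bright=0.14; AND[min(a, b)] → w = 0.14
R5 (z=73.0): moist=0.60, warm=0.40; AND[min(a, b)] → w = 0.40
Weighted average = (0.17·43.0 + 0.60·3.0 + 0.17·60.8 + 0.14·91.8 + 0.40·73.0) / (0.17 + 0.60 + 0.17 + 0.14 + 0.40)
  = 61.4980 / 1.4800 = 41.55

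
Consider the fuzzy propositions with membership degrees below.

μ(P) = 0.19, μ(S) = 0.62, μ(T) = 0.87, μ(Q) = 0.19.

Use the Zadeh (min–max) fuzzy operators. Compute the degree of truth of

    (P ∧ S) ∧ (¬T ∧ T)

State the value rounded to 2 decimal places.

0.13

P ∧ S = min(a, b) on (0.19, 0.62) = 0.19
¬T = 1 − 0.87 = 0.13
¬T ∧ T = min(a, b) on (0.13, 0.87) = 0.13
(P ∧ S) ∧ (¬T ∧ T) = min(a, b) on (0.19, 0.13) = 0.13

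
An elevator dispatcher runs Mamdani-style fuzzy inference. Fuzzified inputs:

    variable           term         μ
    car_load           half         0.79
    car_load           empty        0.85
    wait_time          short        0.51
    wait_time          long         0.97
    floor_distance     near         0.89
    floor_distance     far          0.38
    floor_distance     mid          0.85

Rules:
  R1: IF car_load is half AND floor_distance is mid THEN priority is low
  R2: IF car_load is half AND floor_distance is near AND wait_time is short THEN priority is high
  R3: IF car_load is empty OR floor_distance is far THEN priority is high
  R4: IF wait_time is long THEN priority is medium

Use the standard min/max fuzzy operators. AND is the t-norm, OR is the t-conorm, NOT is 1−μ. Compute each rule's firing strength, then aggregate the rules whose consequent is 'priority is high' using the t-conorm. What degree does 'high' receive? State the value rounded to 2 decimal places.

0.85

R1: half=0.79, mid=0.85; AND[min(a, b)] → w = 0.79
R2: half=0.79, near=0.89, short=0.51; AND[min(a, b)] → w = 0.51
R3: empty=0.85, far=0.38; OR[max(a, b)] → w = 0.85
R4: long=0.97 → w = 0.97
Rules with consequent 'high': {R2, R3} → strengths 0.51, 0.85
Aggregate via t-conorm [max(a, b)]: 0.85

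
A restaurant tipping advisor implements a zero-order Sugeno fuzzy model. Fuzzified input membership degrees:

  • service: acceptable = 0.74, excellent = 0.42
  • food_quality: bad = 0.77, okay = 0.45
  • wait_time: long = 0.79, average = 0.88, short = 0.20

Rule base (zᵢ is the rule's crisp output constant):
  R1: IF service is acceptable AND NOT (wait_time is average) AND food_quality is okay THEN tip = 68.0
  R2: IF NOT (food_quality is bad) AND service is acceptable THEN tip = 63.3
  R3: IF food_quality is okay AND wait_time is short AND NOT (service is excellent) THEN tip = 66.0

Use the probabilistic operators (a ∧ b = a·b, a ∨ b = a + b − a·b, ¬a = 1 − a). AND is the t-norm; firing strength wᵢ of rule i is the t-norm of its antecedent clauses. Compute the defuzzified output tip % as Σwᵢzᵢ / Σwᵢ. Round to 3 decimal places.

R1 (z=68.0): acceptable=0.74, ¬average=1−0.88=0.12, okay=0.45; AND[a·b] → w = 0.0400
R2 (z=63.3): ¬bad=1−0.77=0.23, acceptable=0.74; AND[a·b] → w = 0.1702
R3 (z=66.0): okay=0.45, short=0.20, ¬excellent=1−0.42=0.58; AND[a·b] → w = 0.0522
Weighted average = (0.0400·68.0 + 0.1702·63.3 + 0.0522·66.0) / (0.0400 + 0.1702 + 0.0522)
  = 16.9361 / 0.2624 = 64.553

64.553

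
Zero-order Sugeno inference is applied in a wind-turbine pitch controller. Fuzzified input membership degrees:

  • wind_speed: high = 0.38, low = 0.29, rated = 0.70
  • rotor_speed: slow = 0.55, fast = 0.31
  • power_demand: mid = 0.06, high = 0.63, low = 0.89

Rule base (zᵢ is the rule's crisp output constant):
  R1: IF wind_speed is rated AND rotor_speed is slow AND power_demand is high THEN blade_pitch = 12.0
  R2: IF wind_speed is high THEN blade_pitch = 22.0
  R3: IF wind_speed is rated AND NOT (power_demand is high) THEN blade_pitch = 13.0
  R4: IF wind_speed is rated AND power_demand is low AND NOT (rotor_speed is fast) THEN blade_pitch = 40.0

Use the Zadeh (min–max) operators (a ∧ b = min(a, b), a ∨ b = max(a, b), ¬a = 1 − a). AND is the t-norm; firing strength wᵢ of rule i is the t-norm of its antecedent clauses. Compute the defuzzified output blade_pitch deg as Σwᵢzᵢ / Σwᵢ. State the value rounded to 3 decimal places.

R1 (z=12.0): rated=0.70, slow=0.55, high=0.63; AND[min(a, b)] → w = 0.55
R2 (z=22.0): high=0.38 → w = 0.38
R3 (z=13.0): rated=0.70, ¬high=1−0.63=0.37; AND[min(a, b)] → w = 0.37
R4 (z=40.0): rated=0.70, low=0.89, ¬fast=1−0.31=0.69; AND[min(a, b)] → w = 0.69
Weighted average = (0.55·12.0 + 0.38·22.0 + 0.37·13.0 + 0.69·40.0) / (0.55 + 0.38 + 0.37 + 0.69)
  = 47.3700 / 1.9900 = 23.804

23.804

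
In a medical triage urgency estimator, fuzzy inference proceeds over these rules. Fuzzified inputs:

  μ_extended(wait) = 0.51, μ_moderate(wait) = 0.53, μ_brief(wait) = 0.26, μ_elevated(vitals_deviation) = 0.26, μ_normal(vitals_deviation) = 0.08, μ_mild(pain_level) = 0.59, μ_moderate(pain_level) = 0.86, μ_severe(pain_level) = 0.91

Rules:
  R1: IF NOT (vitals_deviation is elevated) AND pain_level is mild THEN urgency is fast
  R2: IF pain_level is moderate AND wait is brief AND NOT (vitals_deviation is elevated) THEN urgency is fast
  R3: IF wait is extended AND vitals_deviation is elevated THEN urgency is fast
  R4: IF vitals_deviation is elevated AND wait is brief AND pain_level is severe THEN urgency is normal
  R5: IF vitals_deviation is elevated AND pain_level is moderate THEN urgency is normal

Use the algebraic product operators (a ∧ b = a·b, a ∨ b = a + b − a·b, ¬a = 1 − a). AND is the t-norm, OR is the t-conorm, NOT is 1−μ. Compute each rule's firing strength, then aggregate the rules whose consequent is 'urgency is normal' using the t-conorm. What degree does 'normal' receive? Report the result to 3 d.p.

R1: ¬elevated=1−0.26=0.74, mild=0.59; AND[a·b] → w = 0.4366
R2: moderate=0.86, brief=0.26, ¬elevated=1−0.26=0.74; AND[a·b] → w = 0.1655
R3: extended=0.51, elevated=0.26; AND[a·b] → w = 0.1326
R4: elevated=0.26, brief=0.26, severe=0.91; AND[a·b] → w = 0.0615
R5: elevated=0.26, moderate=0.86; AND[a·b] → w = 0.2236
Rules with consequent 'normal': {R4, R5} → strengths 0.0615, 0.2236
Aggregate via t-conorm [a + b − a·b]: 0.2714

0.271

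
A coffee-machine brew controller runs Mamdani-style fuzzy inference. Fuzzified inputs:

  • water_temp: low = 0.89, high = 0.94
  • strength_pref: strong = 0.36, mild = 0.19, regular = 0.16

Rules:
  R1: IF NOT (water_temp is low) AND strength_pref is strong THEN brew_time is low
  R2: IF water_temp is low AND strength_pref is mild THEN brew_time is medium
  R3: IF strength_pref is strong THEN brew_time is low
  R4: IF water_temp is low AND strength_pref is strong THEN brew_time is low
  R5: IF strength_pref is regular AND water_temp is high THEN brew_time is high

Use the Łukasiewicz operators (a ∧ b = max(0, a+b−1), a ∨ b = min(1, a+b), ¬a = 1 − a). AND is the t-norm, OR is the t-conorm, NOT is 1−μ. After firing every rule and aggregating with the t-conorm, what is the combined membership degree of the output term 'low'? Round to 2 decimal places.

0.61

R1: ¬low=1−0.89=0.11, strong=0.36; AND[max(0, a+b−1)] → w = 0.00
R2: low=0.89, mild=0.19; AND[max(0, a+b−1)] → w = 0.08
R3: strong=0.36 → w = 0.36
R4: low=0.89, strong=0.36; AND[max(0, a+b−1)] → w = 0.25
R5: regular=0.16, high=0.94; AND[max(0, a+b−1)] → w = 0.10
Rules with consequent 'low': {R1, R3, R4} → strengths 0.00, 0.36, 0.25
Aggregate via t-conorm [min(1, a+b)]: 0.61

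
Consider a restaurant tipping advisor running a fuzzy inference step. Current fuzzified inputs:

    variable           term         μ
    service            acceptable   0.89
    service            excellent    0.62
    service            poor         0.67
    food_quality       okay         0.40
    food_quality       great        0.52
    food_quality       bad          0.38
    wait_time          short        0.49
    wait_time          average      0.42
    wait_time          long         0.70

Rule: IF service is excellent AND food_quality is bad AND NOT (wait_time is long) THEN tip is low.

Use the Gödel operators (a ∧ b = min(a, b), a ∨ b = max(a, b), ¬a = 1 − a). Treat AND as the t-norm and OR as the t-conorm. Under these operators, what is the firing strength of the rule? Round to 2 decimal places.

0.30

firing strength: excellent=0.62, bad=0.38, ¬long=1−0.70=0.30; AND[min(a, b)] → w = 0.30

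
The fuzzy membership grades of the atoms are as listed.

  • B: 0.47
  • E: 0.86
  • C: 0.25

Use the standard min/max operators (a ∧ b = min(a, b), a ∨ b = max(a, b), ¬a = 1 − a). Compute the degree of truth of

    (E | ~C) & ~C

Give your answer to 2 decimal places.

0.75

~C = 1 − 0.25 = 0.75
E | ~C = max(a, b) on (0.86, 0.75) = 0.86
~C = 1 − 0.25 = 0.75
(E | ~C) & ~C = min(a, b) on (0.86, 0.75) = 0.75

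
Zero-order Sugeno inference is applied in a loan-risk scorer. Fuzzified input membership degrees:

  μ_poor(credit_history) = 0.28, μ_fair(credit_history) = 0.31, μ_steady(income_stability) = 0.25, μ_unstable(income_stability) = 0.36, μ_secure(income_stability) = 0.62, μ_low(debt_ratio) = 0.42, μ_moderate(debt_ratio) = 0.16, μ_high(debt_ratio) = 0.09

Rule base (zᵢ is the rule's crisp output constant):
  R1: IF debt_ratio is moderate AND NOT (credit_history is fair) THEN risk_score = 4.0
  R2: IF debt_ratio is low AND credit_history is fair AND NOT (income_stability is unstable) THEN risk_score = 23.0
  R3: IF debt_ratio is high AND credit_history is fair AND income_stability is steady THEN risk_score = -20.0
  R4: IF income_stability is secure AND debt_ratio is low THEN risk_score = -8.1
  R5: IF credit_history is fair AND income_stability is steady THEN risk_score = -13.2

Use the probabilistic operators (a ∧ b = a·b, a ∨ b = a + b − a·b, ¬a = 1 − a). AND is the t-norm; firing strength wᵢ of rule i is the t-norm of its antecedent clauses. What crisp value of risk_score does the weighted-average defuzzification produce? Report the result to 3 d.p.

-1.696

R1 (z=4.0): moderate=0.16, ¬fair=1−0.31=0.69; AND[a·b] → w = 0.1104
R2 (z=23.0): low=0.42, fair=0.31, ¬unstable=1−0.36=0.64; AND[a·b] → w = 0.0833
R3 (z=-20.0): high=0.09, fair=0.31, steady=0.25; AND[a·b] → w = 0.0070
R4 (z=-8.1): secure=0.62, low=0.42; AND[a·b] → w = 0.2604
R5 (z=-13.2): fair=0.31, steady=0.25; AND[a·b] → w = 0.0775
Weighted average = (0.1104·4.0 + 0.0833·23.0 + 0.0070·-20.0 + 0.2604·-8.1 + 0.0775·-13.2) / (0.1104 + 0.0833 + 0.0070 + 0.2604 + 0.0775)
  = -0.9136 / 0.5386 = -1.696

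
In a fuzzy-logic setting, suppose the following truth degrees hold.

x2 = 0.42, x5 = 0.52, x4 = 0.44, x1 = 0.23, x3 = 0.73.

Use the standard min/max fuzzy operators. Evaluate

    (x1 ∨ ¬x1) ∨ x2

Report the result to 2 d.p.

0.77

¬x1 = 1 − 0.23 = 0.77
x1 ∨ ¬x1 = max(a, b) on (0.23, 0.77) = 0.77
(x1 ∨ ¬x1) ∨ x2 = max(a, b) on (0.77, 0.42) = 0.77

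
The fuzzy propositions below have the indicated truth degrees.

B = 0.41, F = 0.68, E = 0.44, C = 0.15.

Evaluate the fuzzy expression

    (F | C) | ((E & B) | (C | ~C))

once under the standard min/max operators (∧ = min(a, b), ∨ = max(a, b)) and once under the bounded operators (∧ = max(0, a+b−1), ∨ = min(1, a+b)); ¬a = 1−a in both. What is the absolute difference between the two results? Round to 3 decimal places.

Under standard min/max:
  F | C = max(a, b) on (0.68, 0.15) = 0.68
  E & B = min(a, b) on (0.44, 0.41) = 0.41
  ~C = 1 − 0.15 = 0.85
  C | ~C = max(a, b) on (0.15, 0.85) = 0.85
  (E & B) | (C | ~C) = max(a, b) on (0.41, 0.85) = 0.85
  (F | C) | ((E & B) | (C | ~C)) = max(a, b) on (0.68, 0.85) = 0.85
  → value = 0.8500
Under bounded:
  F | C = min(1, a+b) on (0.68, 0.15) = 0.83
  E & B = max(0, a+b−1) on (0.44, 0.41) = 0.00
  ~C = 1 − 0.15 = 0.85
  C | ~C = min(1, a+b) on (0.15, 0.85) = 1.00
  (E & B) | (C | ~C) = min(1, a+b) on (0.00, 1.00) = 1.00
  (F | C) | ((E & B) | (C | ~C)) = min(1, a+b) on (0.83, 1.00) = 1.00
  → value = 1.0000
|0.8500 − 1.0000| = 0.150

0.150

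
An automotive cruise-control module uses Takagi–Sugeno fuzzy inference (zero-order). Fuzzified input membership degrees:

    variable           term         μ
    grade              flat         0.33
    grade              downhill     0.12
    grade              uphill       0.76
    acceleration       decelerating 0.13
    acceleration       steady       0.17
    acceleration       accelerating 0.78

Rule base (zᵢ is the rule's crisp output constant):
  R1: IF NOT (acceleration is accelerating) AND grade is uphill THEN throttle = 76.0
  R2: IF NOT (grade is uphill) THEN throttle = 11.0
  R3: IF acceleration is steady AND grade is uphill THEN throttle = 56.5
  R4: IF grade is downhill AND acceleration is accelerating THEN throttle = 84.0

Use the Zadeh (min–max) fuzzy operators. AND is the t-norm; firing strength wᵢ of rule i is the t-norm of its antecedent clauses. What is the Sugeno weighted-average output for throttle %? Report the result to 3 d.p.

R1 (z=76.0): ¬accelerating=1−0.78=0.22, uphill=0.76; AND[min(a, b)] → w = 0.22
R2 (z=11.0): ¬uphill=1−0.76=0.24 → w = 0.24
R3 (z=56.5): steady=0.17, uphill=0.76; AND[min(a, b)] → w = 0.17
R4 (z=84.0): downhill=0.12, accelerating=0.78; AND[min(a, b)] → w = 0.12
Weighted average = (0.22·76.0 + 0.24·11.0 + 0.17·56.5 + 0.12·84.0) / (0.22 + 0.24 + 0.17 + 0.12)
  = 39.0450 / 0.7500 = 52.060

52.060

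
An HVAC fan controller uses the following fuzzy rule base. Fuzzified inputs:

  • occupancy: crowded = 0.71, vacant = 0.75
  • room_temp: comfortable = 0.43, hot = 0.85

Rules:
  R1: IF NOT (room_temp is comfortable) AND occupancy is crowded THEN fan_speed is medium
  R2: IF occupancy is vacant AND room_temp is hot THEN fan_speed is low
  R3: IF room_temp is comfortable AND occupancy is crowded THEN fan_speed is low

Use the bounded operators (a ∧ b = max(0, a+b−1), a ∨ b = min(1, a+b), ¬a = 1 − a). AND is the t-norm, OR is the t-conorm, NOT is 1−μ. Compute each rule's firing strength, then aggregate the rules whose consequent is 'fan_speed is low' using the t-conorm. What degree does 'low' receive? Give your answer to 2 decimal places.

0.74

R1: ¬comfortable=1−0.43=0.57, crowded=0.71; AND[max(0, a+b−1)] → w = 0.28
R2: vacant=0.75, hot=0.85; AND[max(0, a+b−1)] → w = 0.60
R3: comfortable=0.43, crowded=0.71; AND[max(0, a+b−1)] → w = 0.14
Rules with consequent 'low': {R2, R3} → strengths 0.60, 0.14
Aggregate via t-conorm [min(1, a+b)]: 0.74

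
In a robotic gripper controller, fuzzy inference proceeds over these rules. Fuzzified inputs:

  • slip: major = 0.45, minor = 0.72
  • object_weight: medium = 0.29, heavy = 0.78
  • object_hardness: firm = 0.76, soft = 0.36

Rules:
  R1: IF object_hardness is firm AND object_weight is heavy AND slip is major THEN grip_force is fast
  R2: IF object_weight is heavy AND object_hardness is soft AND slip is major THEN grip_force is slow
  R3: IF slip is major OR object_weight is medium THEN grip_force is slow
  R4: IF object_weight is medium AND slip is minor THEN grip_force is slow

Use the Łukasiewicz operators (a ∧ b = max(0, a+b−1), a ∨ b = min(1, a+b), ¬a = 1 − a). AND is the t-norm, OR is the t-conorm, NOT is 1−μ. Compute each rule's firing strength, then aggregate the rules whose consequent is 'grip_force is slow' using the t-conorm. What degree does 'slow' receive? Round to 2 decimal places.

R1: firm=0.76, heavy=0.78, major=0.45; AND[max(0, a+b−1)] → w = 0.00
R2: heavy=0.78, soft=0.36, major=0.45; AND[max(0, a+b−1)] → w = 0.00
R3: major=0.45, medium=0.29; OR[min(1, a+b)] → w = 0.74
R4: medium=0.29, minor=0.72; AND[max(0, a+b−1)] → w = 0.01
Rules with consequent 'slow': {R2, R3, R4} → strengths 0.00, 0.74, 0.01
Aggregate via t-conorm [min(1, a+b)]: 0.75

0.75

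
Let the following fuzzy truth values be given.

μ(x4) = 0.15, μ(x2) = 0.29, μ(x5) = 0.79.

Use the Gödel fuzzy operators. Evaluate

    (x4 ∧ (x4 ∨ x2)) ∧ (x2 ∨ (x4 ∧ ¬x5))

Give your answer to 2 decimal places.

0.15

x4 ∨ x2 = max(a, b) on (0.15, 0.29) = 0.29
x4 ∧ (x4 ∨ x2) = min(a, b) on (0.15, 0.29) = 0.15
¬x5 = 1 − 0.79 = 0.21
x4 ∧ ¬x5 = min(a, b) on (0.15, 0.21) = 0.15
x2 ∨ (x4 ∧ ¬x5) = max(a, b) on (0.29, 0.15) = 0.29
(x4 ∧ (x4 ∨ x2)) ∧ (x2 ∨ (x4 ∧ ¬x5)) = min(a, b) on (0.15, 0.29) = 0.15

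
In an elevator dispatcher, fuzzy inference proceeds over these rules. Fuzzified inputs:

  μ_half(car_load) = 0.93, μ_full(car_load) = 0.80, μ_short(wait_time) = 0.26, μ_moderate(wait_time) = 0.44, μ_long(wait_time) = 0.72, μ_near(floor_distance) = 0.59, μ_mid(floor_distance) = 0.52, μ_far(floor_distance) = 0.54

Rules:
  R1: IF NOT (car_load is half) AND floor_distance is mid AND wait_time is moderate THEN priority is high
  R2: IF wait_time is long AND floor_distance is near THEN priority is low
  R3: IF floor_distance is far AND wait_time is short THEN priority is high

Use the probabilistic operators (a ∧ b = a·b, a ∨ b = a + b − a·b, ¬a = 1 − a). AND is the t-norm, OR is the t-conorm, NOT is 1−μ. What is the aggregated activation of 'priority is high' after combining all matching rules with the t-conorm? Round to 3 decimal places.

R1: ¬half=1−0.93=0.07, mid=0.52, moderate=0.44; AND[a·b] → w = 0.0160
R2: long=0.72, near=0.59; AND[a·b] → w = 0.4248
R3: far=0.54, short=0.26; AND[a·b] → w = 0.1404
Rules with consequent 'high': {R1, R3} → strengths 0.0160, 0.1404
Aggregate via t-conorm [a + b − a·b]: 0.1542

0.154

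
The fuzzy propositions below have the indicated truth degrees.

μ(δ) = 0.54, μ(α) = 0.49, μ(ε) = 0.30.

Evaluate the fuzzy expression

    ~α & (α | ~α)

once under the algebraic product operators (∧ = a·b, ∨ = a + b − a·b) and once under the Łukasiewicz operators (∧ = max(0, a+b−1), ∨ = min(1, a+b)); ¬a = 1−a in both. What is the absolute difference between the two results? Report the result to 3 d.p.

Under algebraic product:
  ~α = 1 − 0.4900 = 0.5100
  ~α = 1 − 0.4900 = 0.5100
  α | ~α = a + b − a·b on (0.4900, 0.5100) = 0.7501
  ~α & (α | ~α) = a·b on (0.5100, 0.7501) = 0.3826
  → value = 0.3826
Under Łukasiewicz:
  ~α = 1 − 0.49 = 0.51
  ~α = 1 − 0.49 = 0.51
  α | ~α = min(1, a+b) on (0.49, 0.51) = 1.00
  ~α & (α | ~α) = max(0, a+b−1) on (0.51, 1.00) = 0.51
  → value = 0.5100
|0.3826 − 0.5100| = 0.127

0.127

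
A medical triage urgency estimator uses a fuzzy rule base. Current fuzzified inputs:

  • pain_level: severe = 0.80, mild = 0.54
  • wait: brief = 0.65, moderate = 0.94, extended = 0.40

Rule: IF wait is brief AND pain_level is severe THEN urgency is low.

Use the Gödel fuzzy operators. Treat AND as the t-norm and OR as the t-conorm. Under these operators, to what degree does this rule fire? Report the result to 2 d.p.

0.65

firing strength: brief=0.65, severe=0.80; AND[min(a, b)] → w = 0.65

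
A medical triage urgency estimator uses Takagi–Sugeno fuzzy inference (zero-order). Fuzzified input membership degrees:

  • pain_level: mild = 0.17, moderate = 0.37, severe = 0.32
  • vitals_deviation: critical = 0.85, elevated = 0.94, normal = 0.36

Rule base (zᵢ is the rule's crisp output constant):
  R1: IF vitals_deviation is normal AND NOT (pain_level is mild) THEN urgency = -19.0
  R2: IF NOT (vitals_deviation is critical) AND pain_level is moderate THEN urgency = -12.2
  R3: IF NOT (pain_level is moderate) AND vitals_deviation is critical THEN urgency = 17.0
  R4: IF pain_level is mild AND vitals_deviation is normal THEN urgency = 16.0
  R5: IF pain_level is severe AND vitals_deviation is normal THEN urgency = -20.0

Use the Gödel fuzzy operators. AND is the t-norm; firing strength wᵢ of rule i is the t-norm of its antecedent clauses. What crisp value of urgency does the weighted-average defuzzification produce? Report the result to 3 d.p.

R1 (z=-19.0): normal=0.36, ¬mild=1−0.17=0.83; AND[min(a, b)] → w = 0.36
R2 (z=-12.2): ¬critical=1−0.85=0.15, moderate=0.37; AND[min(a, b)] → w = 0.15
R3 (z=17.0): ¬moderate=1−0.37=0.63, critical=0.85; AND[min(a, b)] → w = 0.63
R4 (z=16.0): mild=0.17, normal=0.36; AND[min(a, b)] → w = 0.17
R5 (z=-20.0): severe=0.32, normal=0.36; AND[min(a, b)] → w = 0.32
Weighted average = (0.36·-19.0 + 0.15·-12.2 + 0.63·17.0 + 0.17·16.0 + 0.32·-20.0) / (0.36 + 0.15 + 0.63 + 0.17 + 0.32)
  = -1.6400 / 1.6300 = -1.006

-1.006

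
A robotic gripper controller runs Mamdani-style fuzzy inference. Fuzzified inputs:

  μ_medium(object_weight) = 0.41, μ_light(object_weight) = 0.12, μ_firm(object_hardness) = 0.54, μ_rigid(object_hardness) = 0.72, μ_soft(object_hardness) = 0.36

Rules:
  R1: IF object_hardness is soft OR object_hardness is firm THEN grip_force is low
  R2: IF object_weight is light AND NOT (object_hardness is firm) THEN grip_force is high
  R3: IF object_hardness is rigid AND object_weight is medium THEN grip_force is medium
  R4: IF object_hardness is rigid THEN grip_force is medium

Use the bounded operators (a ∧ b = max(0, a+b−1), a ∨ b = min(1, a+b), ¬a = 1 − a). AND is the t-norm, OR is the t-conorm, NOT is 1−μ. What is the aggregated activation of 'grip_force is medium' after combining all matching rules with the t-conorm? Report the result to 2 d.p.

0.85

R1: soft=0.36, firm=0.54; OR[min(1, a+b)] → w = 0.90
R2: light=0.12, ¬firm=1−0.54=0.46; AND[max(0, a+b−1)] → w = 0.00
R3: rigid=0.72, medium=0.41; AND[max(0, a+b−1)] → w = 0.13
R4: rigid=0.72 → w = 0.72
Rules with consequent 'medium': {R3, R4} → strengths 0.13, 0.72
Aggregate via t-conorm [min(1, a+b)]: 0.85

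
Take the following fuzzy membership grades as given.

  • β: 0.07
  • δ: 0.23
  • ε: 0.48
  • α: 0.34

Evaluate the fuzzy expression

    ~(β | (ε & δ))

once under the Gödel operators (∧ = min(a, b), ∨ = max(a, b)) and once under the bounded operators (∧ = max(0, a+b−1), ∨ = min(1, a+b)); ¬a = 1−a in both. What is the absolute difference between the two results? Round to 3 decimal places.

0.160

Under Gödel:
  ε & δ = min(a, b) on (0.48, 0.23) = 0.23
  β | (ε & δ) = max(a, b) on (0.07, 0.23) = 0.23
  ~(β | (ε & δ)) = 1 − 0.23 = 0.77
  → value = 0.7700
Under bounded:
  ε & δ = max(0, a+b−1) on (0.48, 0.23) = 0.00
  β | (ε & δ) = min(1, a+b) on (0.07, 0.00) = 0.07
  ~(β | (ε & δ)) = 1 − 0.07 = 0.93
  → value = 0.9300
|0.7700 − 0.9300| = 0.160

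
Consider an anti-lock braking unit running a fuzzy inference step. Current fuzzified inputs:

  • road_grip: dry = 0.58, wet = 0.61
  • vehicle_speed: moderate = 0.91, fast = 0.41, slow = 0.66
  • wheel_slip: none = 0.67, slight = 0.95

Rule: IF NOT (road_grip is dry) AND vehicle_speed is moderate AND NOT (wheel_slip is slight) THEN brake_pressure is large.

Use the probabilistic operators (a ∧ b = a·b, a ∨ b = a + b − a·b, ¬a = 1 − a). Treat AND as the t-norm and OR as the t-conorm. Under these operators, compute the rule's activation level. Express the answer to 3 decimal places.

firing strength: ¬dry=1−0.58=0.42, moderate=0.91, ¬slight=1−0.95=0.05; AND[a·b] → w = 0.0191

0.019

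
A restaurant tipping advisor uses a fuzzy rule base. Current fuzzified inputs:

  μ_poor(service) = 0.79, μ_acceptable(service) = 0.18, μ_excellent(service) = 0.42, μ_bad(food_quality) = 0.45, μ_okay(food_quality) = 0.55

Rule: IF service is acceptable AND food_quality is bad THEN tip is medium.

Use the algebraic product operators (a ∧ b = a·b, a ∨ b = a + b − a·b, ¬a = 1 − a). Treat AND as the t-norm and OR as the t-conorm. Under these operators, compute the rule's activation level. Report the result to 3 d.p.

0.081

firing strength: acceptable=0.18, bad=0.45; AND[a·b] → w = 0.0810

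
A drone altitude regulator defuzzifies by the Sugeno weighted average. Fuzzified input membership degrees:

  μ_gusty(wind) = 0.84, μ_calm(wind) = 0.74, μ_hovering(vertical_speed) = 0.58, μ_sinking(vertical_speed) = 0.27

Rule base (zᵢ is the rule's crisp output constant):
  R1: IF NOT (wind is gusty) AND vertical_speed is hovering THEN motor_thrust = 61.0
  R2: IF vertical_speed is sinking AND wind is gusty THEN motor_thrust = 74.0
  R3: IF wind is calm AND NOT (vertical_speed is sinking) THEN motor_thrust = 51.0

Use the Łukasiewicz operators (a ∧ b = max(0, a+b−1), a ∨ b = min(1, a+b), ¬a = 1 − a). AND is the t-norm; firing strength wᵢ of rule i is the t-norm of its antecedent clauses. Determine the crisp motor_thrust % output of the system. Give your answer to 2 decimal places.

55.36

R1 (z=61.0): ¬gusty=1−0.84=0.16, hovering=0.58; AND[max(0, a+b−1)] → w = 0.00
R2 (z=74.0): sinking=0.27, gusty=0.84; AND[max(0, a+b−1)] → w = 0.11
R3 (z=51.0): calm=0.74, ¬sinking=1−0.27=0.73; AND[max(0, a+b−1)] → w = 0.47
Weighted average = (0.00·61.0 + 0.11·74.0 + 0.47·51.0) / (0.00 + 0.11 + 0.47)
  = 32.1100 / 0.5800 = 55.36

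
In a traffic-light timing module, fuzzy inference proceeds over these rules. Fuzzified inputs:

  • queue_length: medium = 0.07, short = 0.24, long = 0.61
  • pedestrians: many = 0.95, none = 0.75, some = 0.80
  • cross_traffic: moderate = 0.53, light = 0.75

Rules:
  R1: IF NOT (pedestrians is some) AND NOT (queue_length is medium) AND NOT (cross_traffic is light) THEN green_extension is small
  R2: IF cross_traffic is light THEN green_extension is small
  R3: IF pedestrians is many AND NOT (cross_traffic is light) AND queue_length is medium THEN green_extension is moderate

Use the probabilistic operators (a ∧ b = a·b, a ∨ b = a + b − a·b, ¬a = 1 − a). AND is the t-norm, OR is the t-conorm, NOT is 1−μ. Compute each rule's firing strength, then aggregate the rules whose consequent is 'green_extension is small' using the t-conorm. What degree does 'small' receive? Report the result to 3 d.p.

R1: ¬some=1−0.80=0.20, ¬medium=1−0.07=0.93, ¬light=1−0.75=0.25; AND[a·b] → w = 0.0465
R2: light=0.75 → w = 0.7500
R3: many=0.95, ¬light=1−0.75=0.25, medium=0.07; AND[a·b] → w = 0.0166
Rules with consequent 'small': {R1, R2} → strengths 0.0465, 0.7500
Aggregate via t-conorm [a + b − a·b]: 0.7616

0.762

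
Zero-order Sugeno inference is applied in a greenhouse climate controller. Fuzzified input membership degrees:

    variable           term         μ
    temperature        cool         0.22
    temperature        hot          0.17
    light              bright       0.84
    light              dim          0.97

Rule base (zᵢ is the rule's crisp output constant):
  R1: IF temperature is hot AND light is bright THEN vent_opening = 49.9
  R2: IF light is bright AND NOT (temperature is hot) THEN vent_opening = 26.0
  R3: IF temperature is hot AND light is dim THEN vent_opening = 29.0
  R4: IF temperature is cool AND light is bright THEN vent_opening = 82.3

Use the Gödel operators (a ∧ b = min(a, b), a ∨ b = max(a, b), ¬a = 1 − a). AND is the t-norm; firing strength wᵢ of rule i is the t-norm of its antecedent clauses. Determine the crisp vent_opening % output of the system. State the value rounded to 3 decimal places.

38.201

R1 (z=49.9): hot=0.17, bright=0.84; AND[min(a, b)] → w = 0.17
R2 (z=26.0): bright=0.84, ¬hot=1−0.17=0.83; AND[min(a, b)] → w = 0.83
R3 (z=29.0): hot=0.17, dim=0.97; AND[min(a, b)] → w = 0.17
R4 (z=82.3): cool=0.22, bright=0.84; AND[min(a, b)] → w = 0.22
Weighted average = (0.17·49.9 + 0.83·26.0 + 0.17·29.0 + 0.22·82.3) / (0.17 + 0.83 + 0.17 + 0.22)
  = 53.0990 / 1.3900 = 38.201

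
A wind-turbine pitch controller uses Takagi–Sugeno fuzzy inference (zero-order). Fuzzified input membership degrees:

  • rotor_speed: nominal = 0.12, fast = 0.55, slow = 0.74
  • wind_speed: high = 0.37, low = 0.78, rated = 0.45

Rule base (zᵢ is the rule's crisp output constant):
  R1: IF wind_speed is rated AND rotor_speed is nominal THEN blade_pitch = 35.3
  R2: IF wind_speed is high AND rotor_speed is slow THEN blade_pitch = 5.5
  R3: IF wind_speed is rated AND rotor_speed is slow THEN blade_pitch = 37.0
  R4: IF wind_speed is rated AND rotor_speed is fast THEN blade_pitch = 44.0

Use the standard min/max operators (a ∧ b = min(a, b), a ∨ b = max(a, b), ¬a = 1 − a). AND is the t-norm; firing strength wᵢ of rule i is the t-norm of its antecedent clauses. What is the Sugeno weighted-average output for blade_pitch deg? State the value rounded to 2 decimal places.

R1 (z=35.3): rated=0.45, nominal=0.12; AND[min(a, b)] → w = 0.12
R2 (z=5.5): high=0.37, slow=0.74; AND[min(a, b)] → w = 0.37
R3 (z=37.0): rated=0.45, slow=0.74; AND[min(a, b)] → w = 0.45
R4 (z=44.0): rated=0.45, fast=0.55; AND[min(a, b)] → w = 0.45
Weighted average = (0.12·35.3 + 0.37·5.5 + 0.45·37.0 + 0.45·44.0) / (0.12 + 0.37 + 0.45 + 0.45)
  = 42.7210 / 1.3900 = 30.73

30.73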